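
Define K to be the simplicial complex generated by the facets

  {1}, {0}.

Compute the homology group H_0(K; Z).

H_0 = Z^2.

Fix the vertex order 0 < 1 and write every simplex with vertices in increasing order. Then dim K = 0 and the simplices of K are:

  0-simplices (2): [0], [1]

Hence C_0 ≅ Z^2.

Now H_k = ker ∂_k / im ∂_{k+1}, so:

  H_0: rank C_0 − rank ∂_1 = 2 − 0 = 2, and there is no ∂_1, so H_0 ≅ Z^2.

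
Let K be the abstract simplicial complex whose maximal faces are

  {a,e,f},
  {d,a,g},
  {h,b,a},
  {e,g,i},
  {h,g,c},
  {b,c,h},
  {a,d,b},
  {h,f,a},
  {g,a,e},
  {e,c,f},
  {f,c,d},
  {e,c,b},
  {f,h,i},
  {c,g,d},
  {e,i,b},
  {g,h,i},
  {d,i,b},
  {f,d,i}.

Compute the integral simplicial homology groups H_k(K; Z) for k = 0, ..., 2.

K has 9 vertices, 27 edges, 18 triangles.
rank ∂_0 = 0, rank ∂_1 = 8 ⇒ b_0 = 9 − 0 − 8 = 1; all invariant factors of ∂_1 are 1 so no torsion. So H_0 = Z.
rank ∂_1 = 8, rank ∂_2 = 17 ⇒ b_1 = 27 − 8 − 17 = 2; all invariant factors of ∂_2 are 1 so no torsion. So H_1 = Z^2.
rank ∂_2 = 17, rank ∂_3 = 0 ⇒ b_2 = 18 − 17 − 0 = 1. So H_2 = Z.

H_0 = Z,  H_1 = Z^2,  H_2 = Z.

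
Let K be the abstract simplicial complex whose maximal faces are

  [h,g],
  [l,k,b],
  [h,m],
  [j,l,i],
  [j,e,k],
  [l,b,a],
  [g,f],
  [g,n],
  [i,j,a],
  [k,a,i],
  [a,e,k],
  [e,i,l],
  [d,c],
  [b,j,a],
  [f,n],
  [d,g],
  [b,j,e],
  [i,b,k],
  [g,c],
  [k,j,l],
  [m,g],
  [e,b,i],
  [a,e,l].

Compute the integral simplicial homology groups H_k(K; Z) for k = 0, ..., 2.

Fix the vertex order a < b < c < d < e < f < g < h < i < j < k < l < m < n and write every simplex with vertices in increasing order. Then dim K = 2 and the simplices of K are:

  0-simplices (14): a, b, c, d, e, f, g, h, i, j, k, l, m, n
  1-simplices (30): ab, ae, ai, aj, ak, al, be, bi, bj, bk, bl, cd, cg, dg, ei, ej, ek, el, fg, fn, gh, gm, gn, hm, ij, ik, il, jk, jl, kl
  2-simplices (14): abj, abl, aek, ael, aij, aik, bei, bej, bik, bkl, eil, ejk, ijl, jkl

Hence C_0 ≅ Z^14, C_1 ≅ Z^30, C_2 ≅ Z^14.

Boundary ∂_1: C_1 → C_0 is given by ∂[p,q] = [q] − [p]. For instance
  ∂il = l − i.
The resulting 14×30 matrix has rank 12, and its Smith normal form has invariant factors (1,1,1,1,1,1,1,1,1,1,1,1).

The boundary map ∂_2: C_2 → C_1 sends each 2-simplex [p,q,r] to [q,r] − [p,r] + [p,q]. For instance
  ∂bik = ik − bk + bi,
  ∂aik = ik − ak + ai.
The 30×14 boundary matrix has rank 13 and Smith normal form diag(1,1,1,1,1,1,1,1,1,1,1,1,1).

Reading off H_k = ker ∂_k / im ∂_{k+1}:

  H_0: rank C_0 − rank ∂_1 = 14 − 12 = 2, and the invariant factors of ∂_1 are all 1, so H_0 = Z^2.
  H_1: rank ker ∂_1 − rank ∂_2 = (30 − 12) − 13 = 5, and the invariant factors of ∂_2 are all 1, so H_1 = Z^5.
  H_2: rank ker ∂_2 − rank ∂_3 = (14 − 13) − 0 = 1, and there is no ∂_3, so H_2 = Z.

As a check, the Euler characteristic is 14 − 30 + 14 = -2, which agrees with 2 − 5 + 1 = -2.

H_0 = Z^2,  H_1 = Z^5,  H_2 = Z.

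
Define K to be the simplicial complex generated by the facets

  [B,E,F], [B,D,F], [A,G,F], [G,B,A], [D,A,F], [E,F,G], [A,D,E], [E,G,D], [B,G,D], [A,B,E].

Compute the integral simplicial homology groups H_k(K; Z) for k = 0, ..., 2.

Take the total order A < B < D < E < F < G on the vertex set. Then K (dimension 2) consists of the simplices:

  0-simplices (6): A, B, D, E, F, G
  1-simplices (15): AB, AD, AE, AF, AG, BD, BE, BF, BG, DE, DF, DG, EF, EG, FG
  2-simplices (10): ABE, ABG, ADE, ADF, AFG, BDF, BDG, BEF, DEG, EFG

giving chain groups C_0 ≅ Z^6, C_1 ≅ Z^15, C_2 ≅ Z^10.

∂_1: C_1 → C_0 is given by ∂[p,q] = [q] − [p]. For instance
  ∂AF = F − A.
As a 6×15 matrix over Z this has rank 5, with invariant factors (1,1,1,1,1).

The boundary map ∂_2: C_2 → C_1 acts by ∂[p,q,r] = [q,r] − [p,r] + [p,q]. For instance
  ∂ABE = BE − AE + AB,
  ∂ABG = BG − AG + AB.
This gives a 15×10 integer matrix of rank 10; reducing to Smith normal form yields diagonal entries (1,1,1,1,1,1,1,1,1,2).

Now H_k = ker ∂_k / im ∂_{k+1}, so:

  H_0: rank C_0 − rank ∂_1 = 6 − 5 = 1, and the invariant factors of ∂_1 are all 1, so H_0 ≅ Z.
  H_1: rank ker ∂_1 − rank ∂_2 = (15 − 5) − 10 = 0, and ∂_2 has invariant factor 2 > 1, so H_1 ≅ Z/2.
  H_2: rank ker ∂_2 − rank ∂_3 = (10 − 10) − 0 = 0, and there is no ∂_3, so H_2 ≅ 0.

H_0 = Z,  H_1 = Z/2,  H_2 = 0.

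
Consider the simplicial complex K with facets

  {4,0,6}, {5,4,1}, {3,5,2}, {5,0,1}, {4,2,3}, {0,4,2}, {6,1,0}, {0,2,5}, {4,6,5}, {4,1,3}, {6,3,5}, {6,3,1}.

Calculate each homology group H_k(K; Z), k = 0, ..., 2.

H_0 = Z,  H_1 = Z_2,  H_2 = 0.

Order the vertices as 0 < 1 < 2 < 3 < 4 < 5 < 6. Listing each simplex with vertices in this order, K has dimension 2 with simplices:

  0-simplices (7): [0], [1], [2], [3], [4], [5], [6]
  1-simplices (18): [0,1], [0,2], [0,4], [0,5], [0,6], [1,3], [1,4], [1,5], [1,6], [2,3], [2,4], [2,5], [3,4], [3,5], [3,6], [4,5], [4,6], [5,6]
  2-simplices (12): [0,1,5], [0,1,6], [0,2,4], [0,2,5], [0,4,6], [1,3,4], [1,3,6], [1,4,5], [2,3,4], [2,3,5], [3,5,6], [4,5,6]

giving chain groups C_0 ≅ Z^7, C_1 ≅ Z^18, C_2 ≅ Z^12.

∂_1: C_1 → C_0 maps an edge to its endpoints' difference, ∂[p,q] = q − p. For instance
  ∂[4,5] = [5] − [4].
The resulting 7×18 matrix has rank 6, and its Smith normal form has invariant factors (1,1,1,1,1,1).

Boundary ∂_2: C_2 → C_1 acts by ∂[p,q,r] = [q,r] − [p,r] + [p,q]. For instance
  ∂[1,4,5] = [4,5] − [1,5] + [1,4],
  ∂[0,4,6] = [4,6] − [0,6] + [0,4].
The resulting 18×12 matrix has rank 12, and its Smith normal form has invariant factors (1,1,1,1,1,1,1,1,1,1,1,2).

Computing H_k = (kernel of ∂_k) / (image of ∂_{k+1}):

  H_0: rank C_0 − rank ∂_1 = 7 − 6 = 1, and the invariant factors of ∂_1 are all 1, so H_0 = Z.
  H_1: rank ker ∂_1 − rank ∂_2 = (18 − 6) − 12 = 0, and ∂_2 has invariant factor 2 > 1, so H_1 = Z_2.
  H_2: rank ker ∂_2 − rank ∂_3 = (12 − 12) − 0 = 0, and there is no ∂_3, so H_2 = 0.

(K is a triangulation of the real projective plane RP^2.)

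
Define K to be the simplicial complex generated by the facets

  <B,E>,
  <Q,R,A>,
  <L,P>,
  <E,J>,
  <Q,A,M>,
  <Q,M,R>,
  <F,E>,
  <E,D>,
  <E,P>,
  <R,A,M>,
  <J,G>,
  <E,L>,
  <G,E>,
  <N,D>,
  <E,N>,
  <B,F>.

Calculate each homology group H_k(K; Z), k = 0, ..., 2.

Take the total order A < B < D < E < F < G < J < L < M < N < P < Q < R on the vertex set. Then K (dimension 2) consists of the simplices:

  0-simplices (13): A, B, D, E, F, G, J, L, M, N, P, Q, R
  1-simplices (18): AM, AQ, AR, BE, BF, DE, DN, EF, EG, EJ, EL, EN, EP, GJ, LP, MQ, MR, QR
  2-simplices (4): AMQ, AMR, AQR, MQR

Hence C_0 ≅ Z^13, C_1 ≅ Z^18, C_2 ≅ Z^4.

Boundary ∂_1: C_1 → C_0 is given by ∂[p,q] = [q] − [p]. For instance
  ∂EP = P − E.
This gives a 13×18 integer matrix of rank 11; reducing to Smith normal form yields diagonal entries (1,1,1,1,1,1,1,1,1,1,1).

Boundary ∂_2: C_2 → C_1 maps a triangle to the signed sum of its edges. For instance
  ∂AMQ = MQ − AQ + AM,
  ∂MQR = QR − MR + MQ.
This gives a 18×4 integer matrix of rank 3; reducing to Smith normal form yields diagonal entries (1,1,1).

Now H_k = ker ∂_k / im ∂_{k+1}, so:

  H_0: rank C_0 − rank ∂_1 = 13 − 11 = 2, and the invariant factors of ∂_1 are all 1, so H_0 ≅ Z^2.
  H_1: rank ker ∂_1 − rank ∂_2 = (18 − 11) − 3 = 4, and the invariant factors of ∂_2 are all 1, so H_1 ≅ Z^4.
  H_2: rank ker ∂_2 − rank ∂_3 = (4 − 3) − 0 = 1, and there is no ∂_3, so H_2 ≅ Z.

As a check, the Euler characteristic is 13 − 18 + 4 = -1, which agrees with 2 − 4 + 1 = -1.
(K is a triangulation of the disjoint union of a wedge of 4 circles and the 2-sphere S^2.)

H_0 ≅ Z^2,  H_1 ≅ Z^4,  H_2 ≅ Z.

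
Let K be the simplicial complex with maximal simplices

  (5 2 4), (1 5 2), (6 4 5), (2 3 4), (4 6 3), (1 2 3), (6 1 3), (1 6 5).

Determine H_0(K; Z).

Fix the vertex order 1 < 2 < 3 < 4 < 5 < 6 and write every simplex with vertices in increasing order. Then dim K = 2 and the simplices of K are:

  0-simplices (6): [1], [2], [3], [4], [5], [6]
  1-simplices (12): [1,2], [1,3], [1,5], [1,6], [2,3], [2,4], [2,5], [3,4], [3,6], [4,5], [4,6], [5,6]
  2-simplices (8): [1,2,3], [1,2,5], [1,3,6], [1,5,6], [2,3,4], [2,4,5], [3,4,6], [4,5,6]

Hence C_0 ≅ Z^6, C_1 ≅ Z^12, C_2 ≅ Z^8.

∂_1: C_1 → C_0 maps an edge to its endpoints' difference, ∂[p,q] = q − p.
The 6×12 boundary matrix has rank 5 and Smith normal form diag(1,1,1,1,1).

Boundary ∂_2: C_2 → C_1 sends each 2-simplex [p,q,r] to [q,r] − [p,r] + [p,q]. For instance
  ∂[2,3,4] = [3,4] − [2,4] + [2,3],
  ∂[3,4,6] = [4,6] − [3,6] + [3,4].
As a 12×8 matrix over Z this has rank 7, with invariant factors (1,1,1,1,1,1,1).

Computing H_k = (kernel of ∂_k) / (image of ∂_{k+1}):

  H_0: rank C_0 − rank ∂_1 = 6 − 5 = 1, and the invariant factors of ∂_1 are all 1, so H_0 ≅ Z.

H_0 ≅ Z.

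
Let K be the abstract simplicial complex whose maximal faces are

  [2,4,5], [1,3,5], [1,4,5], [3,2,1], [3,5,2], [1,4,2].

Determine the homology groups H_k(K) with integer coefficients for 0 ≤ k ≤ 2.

H_0 ≅ Z,  H_1 = 0,  H_2 ≅ Z.

Order the vertices as 1 < 2 < 3 < 4 < 5. Listing each simplex with vertices in this order, K has dimension 2 with simplices:

  0-simplices (5): [1], [2], [3], [4], [5]
  1-simplices (9): [1,2], [1,3], [1,4], [1,5], [2,3], [2,4], [2,5], [3,5], [4,5]
  2-simplices (6): [1,2,3], [1,2,4], [1,3,5], [1,4,5], [2,3,5], [2,4,5]

so the chain groups are C_0 ≅ Z^5, C_1 ≅ Z^9, C_2 ≅ Z^6.

Boundary ∂_1: C_1 → C_0 sends each edge [p,q] (with p < q) to q − p.
The resulting 5×9 matrix has rank 4, and its Smith normal form has invariant factors (1,1,1,1).

∂_2: C_2 → C_1 acts by ∂[p,q,r] = [q,r] − [p,r] + [p,q]. For instance
  ∂[2,3,5] = [3,5] − [2,5] + [2,3],
  ∂[1,4,5] = [4,5] − [1,5] + [1,4].
As a 9×6 matrix over Z this has rank 5, with invariant factors (1,1,1,1,1).

Computing H_k = (kernel of ∂_k) / (image of ∂_{k+1}):

  H_0: rank C_0 − rank ∂_1 = 5 − 4 = 1, and the invariant factors of ∂_1 are all 1, so H_0 ≅ Z.
  H_1: rank ker ∂_1 − rank ∂_2 = (9 − 4) − 5 = 0, and the invariant factors of ∂_2 are all 1, so H_1 ≅ 0.
  H_2: rank ker ∂_2 − rank ∂_3 = (6 − 5) − 0 = 1, and there is no ∂_3, so H_2 ≅ Z.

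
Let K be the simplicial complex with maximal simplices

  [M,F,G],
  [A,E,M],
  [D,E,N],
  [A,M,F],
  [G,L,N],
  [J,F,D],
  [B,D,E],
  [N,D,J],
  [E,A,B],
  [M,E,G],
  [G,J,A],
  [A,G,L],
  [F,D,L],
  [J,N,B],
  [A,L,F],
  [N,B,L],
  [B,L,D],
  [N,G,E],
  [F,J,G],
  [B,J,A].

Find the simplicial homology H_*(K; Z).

Take the total order A < B < D < E < F < G < J < L < M < N on the vertex set. Then K (dimension 2) consists of the simplices:

  0-simplices (10): A, B, D, E, F, G, J, L, M, N
  1-simplices (30): AB, AE, AF, AG, AJ, AL, AM, BD, BE, BJ, BL, BN, DE, DF, DJ, DL, DN, EG, EM, EN, FG, FJ, FL, FM, GJ, GL, GM, GN, JN, LN
  2-simplices (20): ABE, ABJ, AEM, AFL, AFM, AGJ, AGL, BDE, BDL, BJN, BLN, DEN, DFJ, DFL, DJN, EGM, EGN, FGJ, FGM, GLN

so the chain groups are C_0 ≅ Z^10, C_1 ≅ Z^30, C_2 ≅ Z^20.

The boundary map ∂_1: C_1 → C_0 sends each edge [p,q] (with p < q) to q − p. For instance
  ∂EN = N − E.
The 10×30 boundary matrix has rank 9 and Smith normal form diag(1,1,1,1,1,1,1,1,1).

∂_2: C_2 → C_1 acts by ∂[p,q,r] = [q,r] − [p,r] + [p,q]. For instance
  ∂BDL = DL − BL + BD,
  ∂AGL = GL − AL + AG.
The resulting 30×20 matrix has rank 20, and its Smith normal form has invariant factors (1,1,1,1,1,1,1,1,1,1,1,1,1,1,1,1,1,1,1,2).

Now H_k = ker ∂_k / im ∂_{k+1}, so:

  H_0: rank C_0 − rank ∂_1 = 10 − 9 = 1, and the invariant factors of ∂_1 are all 1, so H_0 = Z.
  H_1: rank ker ∂_1 − rank ∂_2 = (30 − 9) − 20 = 1, and ∂_2 has invariant factor 2 > 1, so H_1 = Z ⊕ Z/2Z.
  H_2: rank ker ∂_2 − rank ∂_3 = (20 − 20) − 0 = 0, and there is no ∂_3, so H_2 = 0.

As a check, the Euler characteristic is 10 − 30 + 20 = 0, which agrees with 1 − 1 + 0 = 0.

H_0 ≅ Z,  H_1 ≅ Z ⊕ Z/2Z,  H_2 = 0.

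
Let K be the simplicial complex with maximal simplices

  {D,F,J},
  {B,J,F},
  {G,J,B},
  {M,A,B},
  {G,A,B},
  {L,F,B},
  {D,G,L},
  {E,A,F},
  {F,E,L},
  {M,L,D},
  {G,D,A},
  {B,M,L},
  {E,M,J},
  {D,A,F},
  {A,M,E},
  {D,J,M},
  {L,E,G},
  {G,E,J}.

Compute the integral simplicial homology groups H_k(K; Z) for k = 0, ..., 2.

H_0 ≅ Z,  H_1 ≅ Z^2,  H_2 ≅ Z.

Order the vertices as A < B < D < E < F < G < J < L < M. Listing each simplex with vertices in this order, K has dimension 2 with simplices:

  0-simplices (9): A, B, D, E, F, G, J, L, M
  1-simplices (27): AB, AD, AE, AF, AG, AM, BF, BG, BJ, BL, BM, DF, DG, DJ, DL, DM, EF, EG, EJ, EL, EM, FJ, FL, GJ, GL, JM, LM
  2-simplices (18): ABG, ABM, ADF, ADG, AEF, AEM, BFJ, BFL, BGJ, BLM, DFJ, DGL, DJM, DLM, EFL, EGJ, EGL, EJM

giving chain groups C_0 ≅ Z^9, C_1 ≅ Z^27, C_2 ≅ Z^18.

Boundary ∂_1: C_1 → C_0 sends each edge [p,q] (with p < q) to q − p. For instance
  ∂AB = B − A.
The resulting 9×27 matrix has rank 8, and its Smith normal form has invariant factors (1,1,1,1,1,1,1,1).

The boundary map ∂_2: C_2 → C_1 maps a triangle to the signed sum of its edges. For instance
  ∂BFL = FL − BL + BF,
  ∂EFL = FL − EL + EF.
This gives a 27×18 integer matrix of rank 17; reducing to Smith normal form yields diagonal entries (1,1,1,1,1,1,1,1,1,1,1,1,1,1,1,1,1).

Reading off H_k = ker ∂_k / im ∂_{k+1}:

  H_0: rank C_0 − rank ∂_1 = 9 − 8 = 1, and the invariant factors of ∂_1 are all 1, so H_0 ≅ Z.
  H_1: rank ker ∂_1 − rank ∂_2 = (27 − 8) − 17 = 2, and the invariant factors of ∂_2 are all 1, so H_1 ≅ Z^2.
  H_2: rank ker ∂_2 − rank ∂_3 = (18 − 17) − 0 = 1, and there is no ∂_3, so H_2 ≅ Z.

As a check, the Euler characteristic is 9 − 27 + 18 = 0, which agrees with 1 − 2 + 1 = 0.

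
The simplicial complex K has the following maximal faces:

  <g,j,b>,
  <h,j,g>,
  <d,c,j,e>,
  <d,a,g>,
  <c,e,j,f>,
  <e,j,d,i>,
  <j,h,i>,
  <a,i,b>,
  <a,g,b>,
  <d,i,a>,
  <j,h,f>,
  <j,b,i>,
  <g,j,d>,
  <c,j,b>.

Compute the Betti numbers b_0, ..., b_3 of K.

Fix the vertex order a < b < c < d < e < f < g < h < i < j and write every simplex with vertices in increasing order. Then dim K = 3 and the simplices of K are:

  0-simplices (10): a, b, c, d, e, f, g, h, i, j
  1-simplices (26): ab, ad, ag, ai, bc, bg, bi, bj, cd, ce, cf, cj, de, dg, di, dj, ef, ei, ej, fh, fj, gh, gj, hi, hj, ij
  2-simplices (21): abg, abi, adg, adi, bcj, bgj, bij, cde, cdj, cef, cej, cfj, dei, dej, dgj, dij, efj, eij, fhj, ghj, hij
  3-simplices (3): cdej, cefj, deij

giving chain groups C_0 ≅ Z^10, C_1 ≅ Z^26, C_2 ≅ Z^21, C_3 ≅ Z^3.

Boundary ∂_1: C_1 → C_0 maps an edge to its endpoints' difference, ∂[p,q] = q − p. For instance
  ∂ai = i − a.
The 10×26 boundary matrix has rank 9 and Smith normal form diag(1,1,1,1,1,1,1,1,1).

Boundary ∂_2: C_2 → C_1 maps a triangle to the signed sum of its edges. For instance
  ∂efj = fj − ej + ef,
  ∂dei = ei − di + de.
This gives a 26×21 integer matrix of rank 17; reducing to Smith normal form yields diagonal entries (1,1,1,1,1,1,1,1,1,1,1,1,1,1,1,1,1).

Boundary ∂_3: C_3 → C_2 sends each 3-simplex σ to the alternating sum Σ_i (−1)^i (σ with its i-th vertex removed). For instance
  ∂cdej = dej − cej + cdj − cde,
  ∂deij = eij − dij + dej − dei.
The 21×3 boundary matrix has rank 3 and Smith normal form diag(1,1,1).

Computing H_k = (kernel of ∂_k) / (image of ∂_{k+1}):

  H_0: rank C_0 − rank ∂_1 = 10 − 9 = 1, and the invariant factors of ∂_1 are all 1, so H_0 = Z.
  H_1: rank ker ∂_1 − rank ∂_2 = (26 − 9) − 17 = 0, and the invariant factors of ∂_2 are all 1, so H_1 = 0.
  H_2: rank ker ∂_2 − rank ∂_3 = (21 − 17) − 3 = 1, and the invariant factors of ∂_3 are all 1, so H_2 = Z.
  H_3: rank ker ∂_3 − rank ∂_4 = (3 − 3) − 0 = 0, and there is no ∂_4, so H_3 = 0.

As a check, the Euler characteristic is 10 − 26 + 21 − 3 = 2, which agrees with 1 − 0 + 1 − 0 = 2.

Hence the Betti numbers are b_0 = 1, b_1 = 0, b_2 = 1, b_3 = 0.

b_0 = 1, b_1 = 0, b_2 = 1, b_3 = 0.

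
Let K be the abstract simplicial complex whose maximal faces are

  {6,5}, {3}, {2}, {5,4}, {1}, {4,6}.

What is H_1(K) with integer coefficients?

H_1 = Z.

Fix the vertex order 1 < 2 < 3 < 4 < 5 < 6 and write every simplex with vertices in increasing order. Then dim K = 1 and the simplices of K are:

  0-simplices (6): [1], [2], [3], [4], [5], [6]
  1-simplices (3): [4,5], [4,6], [5,6]

Hence C_0 ≅ Z^6, C_1 ≅ Z^3.

The boundary map ∂_1: C_1 → C_0 sends each edge [p,q] (with p < q) to q − p. For instance
  ∂[4,5] = [5] − [4].
The resulting 6×3 matrix has rank 2, and its Smith normal form has invariant factors (1,1).

Computing H_k = (kernel of ∂_k) / (image of ∂_{k+1}):

  H_1: rank ker ∂_1 − rank ∂_2 = (3 − 2) − 0 = 1, and there is no ∂_2, so H_1 = Z.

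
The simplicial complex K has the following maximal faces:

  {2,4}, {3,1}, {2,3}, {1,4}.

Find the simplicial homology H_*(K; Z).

We work with the vertex ordering 1 < 2 < 3 < 4. The simplices of K, each written with vertices in increasing order, are:

  0-simplices (4): [1], [2], [3], [4]
  1-simplices (4): [1,3], [1,4], [2,3], [2,4]

so the chain groups are C_0 ≅ Z^4, C_1 ≅ Z^4.

Boundary ∂_1: C_1 → C_0 sends each edge [p,q] (with p < q) to q − p.
The resulting 4×4 matrix has rank 3, and its Smith normal form has invariant factors (1,1,1).

Computing H_k = (kernel of ∂_k) / (image of ∂_{k+1}):

  H_0: rank C_0 − rank ∂_1 = 4 − 3 = 1, and the invariant factors of ∂_1 are all 1, so H_0 ≅ Z.
  H_1: rank ker ∂_1 − rank ∂_2 = (4 − 3) − 0 = 1, and there is no ∂_2, so H_1 ≅ Z.

(K is a triangulation of the circle S^1.)

H_0 ≅ Z,  H_1 ≅ Z.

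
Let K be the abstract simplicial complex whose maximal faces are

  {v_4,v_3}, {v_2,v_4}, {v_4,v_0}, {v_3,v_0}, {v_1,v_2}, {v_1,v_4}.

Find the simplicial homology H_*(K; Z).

Order the vertices as v_0 < v_1 < v_2 < v_3 < v_4. Listing each simplex with vertices in this order, K has dimension 1 with simplices:

  0-simplices (5): [v_0], [v_1], [v_2], [v_3], [v_4]
  1-simplices (6): [v_0,v_3], [v_0,v_4], [v_1,v_2], [v_1,v_4], [v_2,v_4], [v_3,v_4]

so the chain groups are C_0 ≅ Z^5, C_1 ≅ Z^6.

∂_1: C_1 → C_0 maps an edge to its endpoints' difference, ∂[p,q] = q − p. For instance
  ∂[v_0,v_3] = [v_3] − [v_0].
As a 5×6 matrix over Z this has rank 4, with invariant factors (1,1,1,1).

Reading off H_k = ker ∂_k / im ∂_{k+1}:

  H_0: rank C_0 − rank ∂_1 = 5 − 4 = 1, and the invariant factors of ∂_1 are all 1, so H_0 = Z.
  H_1: rank ker ∂_1 − rank ∂_2 = (6 − 4) − 0 = 2, and there is no ∂_2, so H_1 = Z^2.

H_0 = Z,  H_1 = Z^2.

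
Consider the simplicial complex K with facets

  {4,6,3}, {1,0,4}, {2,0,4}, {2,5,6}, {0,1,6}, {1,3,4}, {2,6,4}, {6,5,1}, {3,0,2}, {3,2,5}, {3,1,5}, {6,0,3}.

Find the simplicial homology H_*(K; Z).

H_0 ≅ Z,  H_1 ≅ Z/2,  H_2 = 0.

We work with the vertex ordering 0 < 1 < 2 < 3 < 4 < 5 < 6. The simplices of K, each written with vertices in increasing order, are:

  0-simplices (7): [0], [1], [2], [3], [4], [5], [6]
  1-simplices (18): [0,1], [0,2], [0,3], [0,4], [0,6], [1,3], [1,4], [1,5], [1,6], [2,3], [2,4], [2,5], [2,6], [3,4], [3,5], [3,6], [4,6], [5,6]
  2-simplices (12): [0,1,4], [0,1,6], [0,2,3], [0,2,4], [0,3,6], [1,3,4], [1,3,5], [1,5,6], [2,3,5], [2,4,6], [2,5,6], [3,4,6]

giving chain groups C_0 ≅ Z^7, C_1 ≅ Z^18, C_2 ≅ Z^12.

∂_1: C_1 → C_0 sends each edge [p,q] (with p < q) to q − p. For instance
  ∂[1,5] = [5] − [1].
The resulting 7×18 matrix has rank 6, and its Smith normal form has invariant factors (1,1,1,1,1,1).

∂_2: C_2 → C_1 maps a triangle to the signed sum of its edges. For instance
  ∂[0,2,4] = [2,4] − [0,4] + [0,2],
  ∂[2,3,5] = [3,5] − [2,5] + [2,3].
The 18×12 boundary matrix has rank 12 and Smith normal form diag(1,1,1,1,1,1,1,1,1,1,1,2).

Computing H_k = (kernel of ∂_k) / (image of ∂_{k+1}):

  H_0: rank C_0 − rank ∂_1 = 7 − 6 = 1, and the invariant factors of ∂_1 are all 1, so H_0 ≅ Z.
  H_1: rank ker ∂_1 − rank ∂_2 = (18 − 6) − 12 = 0, and ∂_2 has invariant factor 2 > 1, so H_1 ≅ Z/2.
  H_2: rank ker ∂_2 − rank ∂_3 = (12 − 12) − 0 = 0, and there is no ∂_3, so H_2 ≅ 0.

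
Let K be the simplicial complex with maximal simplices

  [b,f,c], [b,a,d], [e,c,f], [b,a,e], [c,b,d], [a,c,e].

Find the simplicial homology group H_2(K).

H_2 = 0.

Order the vertices as a < b < c < d < e < f. Listing each simplex with vertices in this order, K has dimension 2 with simplices:

  0-simplices (6): a, b, c, d, e, f
  1-simplices (12): ab, ac, ad, ae, bc, bd, be, bf, cd, ce, cf, ef
  2-simplices (6): abd, abe, ace, bcd, bcf, cef

so the chain groups are C_0 ≅ Z^6, C_1 ≅ Z^12, C_2 ≅ Z^6.

∂_1: C_1 → C_0 maps an edge to its endpoints' difference, ∂[p,q] = q − p. For instance
  ∂bf = f − b.
The 6×12 boundary matrix has rank 5 and Smith normal form diag(1,1,1,1,1).

The boundary map ∂_2: C_2 → C_1 acts by ∂[p,q,r] = [q,r] − [p,r] + [p,q]. For instance
  ∂abe = be − ae + ab,
  ∂abd = bd − ad + ab.
As a 12×6 matrix over Z this has rank 6, with invariant factors (1,1,1,1,1,1).

Reading off H_k = ker ∂_k / im ∂_{k+1}:

  H_2: rank ker ∂_2 − rank ∂_3 = (6 − 6) − 0 = 0, and there is no ∂_3, so H_2 = 0.

(K is a triangulation of the cylinder S^1 x I.)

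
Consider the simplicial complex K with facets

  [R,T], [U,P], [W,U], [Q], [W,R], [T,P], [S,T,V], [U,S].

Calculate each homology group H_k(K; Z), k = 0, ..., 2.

Order the vertices as P < Q < R < S < T < U < V < W. Listing each simplex with vertices in this order, K has dimension 2 with simplices:

  0-simplices (8): P, Q, R, S, T, U, V, W
  1-simplices (9): PT, PU, RT, RW, ST, SU, SV, TV, UW
  2-simplices (1): STV

Hence C_0 ≅ Z^8, C_1 ≅ Z^9, C_2 ≅ Z^1.

The boundary map ∂_1: C_1 → C_0 sends each edge [p,q] (with p < q) to q − p.
As a 8×9 matrix over Z this has rank 6, with invariant factors (1,1,1,1,1,1).

Boundary ∂_2: C_2 → C_1 acts by ∂[p,q,r] = [q,r] − [p,r] + [p,q]. For instance
  ∂STV = TV − SV + ST.
The resulting 9×1 matrix has rank 1, and its Smith normal form has invariant factors (1).

Reading off H_k = ker ∂_k / im ∂_{k+1}:

  H_0: rank C_0 − rank ∂_1 = 8 − 6 = 2, and the invariant factors of ∂_1 are all 1, so H_0 = Z^2.
  H_1: rank ker ∂_1 − rank ∂_2 = (9 − 6) − 1 = 2, and the invariant factors of ∂_2 are all 1, so H_1 = Z^2.
  H_2: rank ker ∂_2 − rank ∂_3 = (1 − 1) − 0 = 0, and there is no ∂_3, so H_2 = 0.

As a check, the Euler characteristic is 8 − 9 + 1 = 0, which agrees with 2 − 2 + 0 = 0.

H_0 = Z^2,  H_1 = Z^2,  H_2 = 0.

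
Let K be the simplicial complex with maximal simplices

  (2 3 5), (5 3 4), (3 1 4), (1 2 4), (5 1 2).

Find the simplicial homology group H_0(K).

Order the vertices as 1 < 2 < 3 < 4 < 5. Listing each simplex with vertices in this order, K has dimension 2 with simplices:

  0-simplices (5): [1], [2], [3], [4], [5]
  1-simplices (10): [1,2], [1,3], [1,4], [1,5], [2,3], [2,4], [2,5], [3,4], [3,5], [4,5]
  2-simplices (5): [1,2,4], [1,2,5], [1,3,4], [2,3,5], [3,4,5]

Hence C_0 ≅ Z^5, C_1 ≅ Z^10, C_2 ≅ Z^5.

Boundary ∂_1: C_1 → C_0 maps an edge to its endpoints' difference, ∂[p,q] = q − p. For instance
  ∂[2,4] = [4] − [2].
As a 5×10 matrix over Z this has rank 4, with invariant factors (1,1,1,1).

The boundary map ∂_2: C_2 → C_1 maps a triangle to the signed sum of its edges. For instance
  ∂[1,2,5] = [2,5] − [1,5] + [1,2],
  ∂[1,3,4] = [3,4] − [1,4] + [1,3].
As a 10×5 matrix over Z this has rank 5, with invariant factors (1,1,1,1,1).

From H_k ≅ ker(∂_k) / im(∂_{k+1}) we obtain:

  H_0: rank C_0 − rank ∂_1 = 5 − 4 = 1, and the invariant factors of ∂_1 are all 1, so H_0 ≅ Z.

(K is a triangulation of the Möbius band.)

H_0 ≅ Z.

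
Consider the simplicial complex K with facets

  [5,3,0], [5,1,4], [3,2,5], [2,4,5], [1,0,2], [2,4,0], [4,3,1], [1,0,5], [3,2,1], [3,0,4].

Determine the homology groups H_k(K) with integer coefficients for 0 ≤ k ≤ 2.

H_0 ≅ Z,  H_1 ≅ Z/2,  H_2 = 0.

We work with the vertex ordering 0 < 1 < 2 < 3 < 4 < 5. The simplices of K, each written with vertices in increasing order, are:

  0-simplices (6): [0], [1], [2], [3], [4], [5]
  1-simplices (15): [0,1], [0,2], [0,3], [0,4], [0,5], [1,2], [1,3], [1,4], [1,5], [2,3], [2,4], [2,5], [3,4], [3,5], [4,5]
  2-simplices (10): [0,1,2], [0,1,5], [0,2,4], [0,3,4], [0,3,5], [1,2,3], [1,3,4], [1,4,5], [2,3,5], [2,4,5]

Hence C_0 ≅ Z^6, C_1 ≅ Z^15, C_2 ≅ Z^10.

The boundary map ∂_1: C_1 → C_0 sends each edge [p,q] (with p < q) to q − p.
The resulting 6×15 matrix has rank 5, and its Smith normal form has invariant factors (1,1,1,1,1).

The boundary map ∂_2: C_2 → C_1 sends each 2-simplex [p,q,r] to [q,r] − [p,r] + [p,q]. For instance
  ∂[0,2,4] = [2,4] − [0,4] + [0,2],
  ∂[0,1,2] = [1,2] − [0,2] + [0,1].
The 15×10 boundary matrix has rank 10 and Smith normal form diag(1,1,1,1,1,1,1,1,1,2).

Reading off H_k = ker ∂_k / im ∂_{k+1}:

  H_0: rank C_0 − rank ∂_1 = 6 − 5 = 1, and the invariant factors of ∂_1 are all 1, so H_0 ≅ Z.
  H_1: rank ker ∂_1 − rank ∂_2 = (15 − 5) − 10 = 0, and ∂_2 has invariant factor 2 > 1, so H_1 ≅ Z/2.
  H_2: rank ker ∂_2 − rank ∂_3 = (10 − 10) − 0 = 0, and there is no ∂_3, so H_2 ≅ 0.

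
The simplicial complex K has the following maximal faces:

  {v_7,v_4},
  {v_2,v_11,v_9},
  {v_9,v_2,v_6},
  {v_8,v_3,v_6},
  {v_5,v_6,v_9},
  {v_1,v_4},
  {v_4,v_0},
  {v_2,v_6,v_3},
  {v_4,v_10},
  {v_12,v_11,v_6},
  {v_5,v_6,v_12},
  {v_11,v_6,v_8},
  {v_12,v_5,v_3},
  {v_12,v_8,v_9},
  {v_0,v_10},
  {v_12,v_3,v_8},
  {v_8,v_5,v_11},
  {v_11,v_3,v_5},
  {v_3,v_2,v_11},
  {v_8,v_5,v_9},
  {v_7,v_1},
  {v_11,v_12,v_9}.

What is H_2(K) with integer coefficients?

Order the vertices as v_0 < v_1 < v_2 < v_3 < v_4 < v_5 < v_6 < v_7 < v_8 < v_9 < v_10 < v_11 < v_12. Listing each simplex with vertices in this order, K has dimension 2 with simplices:

  0-simplices (13): [v_0], [v_1], [v_2], [v_3], [v_4], [v_5], [v_6], [v_7], [v_8], [v_9], [v_10], [v_11], [v_12]
  1-simplices (30): (30 of them)
  2-simplices (16): (16 of them)

so the chain groups are C_0 ≅ Z^13, C_1 ≅ Z^30, C_2 ≅ Z^16.

The boundary map ∂_1: C_1 → C_0 is given by ∂[p,q] = [q] − [p]. For instance
  ∂[v_5,v_9] = [v_9] − [v_5].
The 13×30 boundary matrix has rank 11 and Smith normal form diag(1,1,1,1,1,1,1,1,1,1,1).

Boundary ∂_2: C_2 → C_1 acts by ∂[p,q,r] = [q,r] − [p,r] + [p,q]. For instance
  ∂[v_9,v_11,v_12] = [v_11,v_12] − [v_9,v_12] + [v_9,v_11],
  ∂[v_5,v_8,v_9] = [v_8,v_9] − [v_5,v_9] + [v_5,v_8].
The resulting 30×16 matrix has rank 15, and its Smith normal form has invariant factors (1,1,1,1,1,1,1,1,1,1,1,1,1,1,1).

Now H_k = ker ∂_k / im ∂_{k+1}, so:

  H_2: rank ker ∂_2 − rank ∂_3 = (16 − 15) − 0 = 1, and there is no ∂_3, so H_2 ≅ Z.

H_2 = Z.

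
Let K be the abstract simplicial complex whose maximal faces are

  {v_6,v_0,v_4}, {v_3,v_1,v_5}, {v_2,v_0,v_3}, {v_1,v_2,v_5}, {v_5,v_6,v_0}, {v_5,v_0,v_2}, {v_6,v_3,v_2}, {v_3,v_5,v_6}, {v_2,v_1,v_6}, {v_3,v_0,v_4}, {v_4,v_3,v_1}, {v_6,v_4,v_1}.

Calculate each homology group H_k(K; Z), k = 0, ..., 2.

Order the vertices as v_0 < v_1 < v_2 < v_3 < v_4 < v_5 < v_6. Listing each simplex with vertices in this order, K has dimension 2 with simplices:

  0-simplices (7): [v_0], [v_1], [v_2], [v_3], [v_4], [v_5], [v_6]
  1-simplices (18): (18 of them)
  2-simplices (12): (12 of them)

so the chain groups are C_0 ≅ Z^7, C_1 ≅ Z^18, C_2 ≅ Z^12.

Boundary ∂_1: C_1 → C_0 sends each edge [p,q] (with p < q) to q − p.
As a 7×18 matrix over Z this has rank 6, with invariant factors (1,1,1,1,1,1).

The boundary map ∂_2: C_2 → C_1 maps a triangle to the signed sum of its edges. For instance
  ∂[v_1,v_3,v_4] = [v_3,v_4] − [v_1,v_4] + [v_1,v_3],
  ∂[v_1,v_3,v_5] = [v_3,v_5] − [v_1,v_5] + [v_1,v_3].
This gives a 18×12 integer matrix of rank 12; reducing to Smith normal form yields diagonal entries (1,1,1,1,1,1,1,1,1,1,1,2).

Computing H_k = (kernel of ∂_k) / (image of ∂_{k+1}):

  H_0: rank C_0 − rank ∂_1 = 7 − 6 = 1, and the invariant factors of ∂_1 are all 1, so H_0 = Z.
  H_1: rank ker ∂_1 − rank ∂_2 = (18 − 6) − 12 = 0, and ∂_2 has invariant factor 2 > 1, so H_1 = Z/2.
  H_2: rank ker ∂_2 − rank ∂_3 = (12 − 12) − 0 = 0, and there is no ∂_3, so H_2 = 0.

H_0 ≅ Z,  H_1 ≅ Z/2,  H_2 = 0.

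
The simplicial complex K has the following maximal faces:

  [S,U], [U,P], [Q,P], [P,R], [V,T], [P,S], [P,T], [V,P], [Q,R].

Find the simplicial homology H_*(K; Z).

We work with the vertex ordering P < Q < R < S < T < U < V. The simplices of K, each written with vertices in increasing order, are:

  0-simplices (7): P, Q, R, S, T, U, V
  1-simplices (9): PQ, PR, PS, PT, PU, PV, QR, SU, TV

Hence C_0 ≅ Z^7, C_1 ≅ Z^9.

∂_1: C_1 → C_0 is given by ∂[p,q] = [q] − [p]. For instance
  ∂PS = S − P.
As a 7×9 matrix over Z this has rank 6, with invariant factors (1,1,1,1,1,1).

From H_k ≅ ker(∂_k) / im(∂_{k+1}) we obtain:

  H_0: rank C_0 − rank ∂_1 = 7 − 6 = 1, and the invariant factors of ∂_1 are all 1, so H_0 = Z.
  H_1: rank ker ∂_1 − rank ∂_2 = (9 − 6) − 0 = 3, and there is no ∂_2, so H_1 = Z^3.

H_0 = Z,  H_1 = Z^3.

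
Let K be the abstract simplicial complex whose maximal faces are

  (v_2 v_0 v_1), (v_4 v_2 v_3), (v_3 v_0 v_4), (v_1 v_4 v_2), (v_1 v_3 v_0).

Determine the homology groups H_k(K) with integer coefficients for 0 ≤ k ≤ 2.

Order the vertices as v_0 < v_1 < v_2 < v_3 < v_4. Listing each simplex with vertices in this order, K has dimension 2 with simplices:

  0-simplices (5): [v_0], [v_1], [v_2], [v_3], [v_4]
  1-simplices (10): [v_0,v_1], [v_0,v_2], [v_0,v_3], [v_0,v_4], [v_1,v_2], [v_1,v_3], [v_1,v_4], [v_2,v_3], [v_2,v_4], [v_3,v_4]
  2-simplices (5): [v_0,v_1,v_2], [v_0,v_1,v_3], [v_0,v_3,v_4], [v_1,v_2,v_4], [v_2,v_3,v_4]

Hence C_0 ≅ Z^5, C_1 ≅ Z^10, C_2 ≅ Z^5.

The boundary map ∂_1: C_1 → C_0 sends each edge [p,q] (with p < q) to q − p.
The 5×10 boundary matrix has rank 4 and Smith normal form diag(1,1,1,1).

Boundary ∂_2: C_2 → C_1 maps a triangle to the signed sum of its edges. For instance
  ∂[v_1,v_2,v_4] = [v_2,v_4] − [v_1,v_4] + [v_1,v_2],
  ∂[v_2,v_3,v_4] = [v_3,v_4] − [v_2,v_4] + [v_2,v_3].
The resulting 10×5 matrix has rank 5, and its Smith normal form has invariant factors (1,1,1,1,1).

Now H_k = ker ∂_k / im ∂_{k+1}, so:

  H_0: rank C_0 − rank ∂_1 = 5 − 4 = 1, and the invariant factors of ∂_1 are all 1, so H_0 ≅ Z.
  H_1: rank ker ∂_1 − rank ∂_2 = (10 − 4) − 5 = 1, and the invariant factors of ∂_2 are all 1, so H_1 ≅ Z.
  H_2: rank ker ∂_2 − rank ∂_3 = (5 − 5) − 0 = 0, and there is no ∂_3, so H_2 ≅ 0.

(K is a triangulation of the Möbius band.)

H_0 ≅ Z,  H_1 ≅ Z,  H_2 = 0.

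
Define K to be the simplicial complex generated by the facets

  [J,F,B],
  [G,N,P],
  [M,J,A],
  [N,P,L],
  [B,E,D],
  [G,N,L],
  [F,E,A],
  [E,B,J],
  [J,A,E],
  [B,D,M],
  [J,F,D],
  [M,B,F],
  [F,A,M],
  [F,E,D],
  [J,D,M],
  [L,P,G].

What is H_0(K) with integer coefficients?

H_0 ≅ Z^2.

K has 11 vertices, 24 edges, 16 triangles.
rank ∂_0 = 0, rank ∂_1 = 9 ⇒ b_0 = 11 − 0 − 9 = 2; all invariant factors of ∂_1 are 1 so no torsion. So H_0 = Z^2.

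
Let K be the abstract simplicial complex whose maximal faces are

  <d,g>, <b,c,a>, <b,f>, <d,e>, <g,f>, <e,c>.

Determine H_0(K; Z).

H_0 ≅ Z.

K has 7 vertices, 8 edges, 1 triangle.
rank ∂_0 = 0, rank ∂_1 = 6 ⇒ b_0 = 7 − 0 − 6 = 1; all invariant factors of ∂_1 are 1 so no torsion. So H_0 ≅ Z.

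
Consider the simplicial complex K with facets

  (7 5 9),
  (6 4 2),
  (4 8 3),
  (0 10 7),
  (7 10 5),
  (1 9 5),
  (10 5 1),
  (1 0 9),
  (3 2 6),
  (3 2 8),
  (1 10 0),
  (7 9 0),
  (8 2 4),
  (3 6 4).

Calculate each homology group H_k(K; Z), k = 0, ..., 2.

Take the total order 0 < 1 < 2 < 3 < 4 < 5 < 6 < 7 < 8 < 9 < 10 on the vertex set. Then K (dimension 2) consists of the simplices:

  0-simplices (11): [0], [1], [2], [3], [4], [5], [6], [7], [8], [9], [10]
  1-simplices (21): [0,1], [0,7], [0,9], [0,10], [1,5], [1,9], [1,10], [2,3], [2,4], [2,6], [2,8], [3,4], [3,6], [3,8], [4,6], [4,8], [5,7], [5,9], [5,10], [7,9], [7,10]
  2-simplices (14): [0,1,9], [0,1,10], [0,7,9], [0,7,10], [1,5,9], [1,5,10], [2,3,6], [2,3,8], [2,4,6], [2,4,8], [3,4,6], [3,4,8], [5,7,9], [5,7,10]

giving chain groups C_0 ≅ Z^11, C_1 ≅ Z^21, C_2 ≅ Z^14.

The boundary map ∂_1: C_1 → C_0 maps an edge to its endpoints' difference, ∂[p,q] = q − p. For instance
  ∂[2,4] = [4] − [2].
This gives a 11×21 integer matrix of rank 9; reducing to Smith normal form yields diagonal entries (1,1,1,1,1,1,1,1,1).

∂_2: C_2 → C_1 maps a triangle to the signed sum of its edges. For instance
  ∂[5,7,9] = [7,9] − [5,9] + [5,7],
  ∂[0,7,9] = [7,9] − [0,9] + [0,7].
As a 21×14 matrix over Z this has rank 12, with invariant factors (1,1,1,1,1,1,1,1,1,1,1,1).

Reading off H_k = ker ∂_k / im ∂_{k+1}:

  H_0: rank C_0 − rank ∂_1 = 11 − 9 = 2, and the invariant factors of ∂_1 are all 1, so H_0 ≅ Z^2.
  H_1: rank ker ∂_1 − rank ∂_2 = (21 − 9) − 12 = 0, and the invariant factors of ∂_2 are all 1, so H_1 ≅ 0.
  H_2: rank ker ∂_2 − rank ∂_3 = (14 − 12) − 0 = 2, and there is no ∂_3, so H_2 ≅ Z^2.

H_0 ≅ Z^2,  H_1 = 0,  H_2 ≅ Z^2.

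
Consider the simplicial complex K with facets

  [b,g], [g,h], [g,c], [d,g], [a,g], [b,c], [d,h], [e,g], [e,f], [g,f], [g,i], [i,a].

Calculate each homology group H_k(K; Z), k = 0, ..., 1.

Take the total order a < b < c < d < e < f < g < h < i on the vertex set. Then K (dimension 1) consists of the simplices:

  0-simplices (9): a, b, c, d, e, f, g, h, i
  1-simplices (12): ag, ai, bc, bg, cg, dg, dh, ef, eg, fg, gh, gi

Hence C_0 ≅ Z^9, C_1 ≅ Z^12.

∂_1: C_1 → C_0 sends each edge [p,q] (with p < q) to q − p.
The resulting 9×12 matrix has rank 8, and its Smith normal form has invariant factors (1,1,1,1,1,1,1,1).

From H_k ≅ ker(∂_k) / im(∂_{k+1}) we obtain:

  H_0: rank C_0 − rank ∂_1 = 9 − 8 = 1, and the invariant factors of ∂_1 are all 1, so H_0 ≅ Z.
  H_1: rank ker ∂_1 − rank ∂_2 = (12 − 8) − 0 = 4, and there is no ∂_2, so H_1 ≅ Z^4.

(K is a triangulation of a wedge of 4 circles.)

H_0 ≅ Z,  H_1 ≅ Z^4.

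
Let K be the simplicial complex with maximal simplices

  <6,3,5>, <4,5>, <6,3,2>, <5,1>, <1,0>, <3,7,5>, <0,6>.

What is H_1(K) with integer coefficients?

Take the total order 0 < 1 < 2 < 3 < 4 < 5 < 6 < 7 on the vertex set. Then K (dimension 2) consists of the simplices:

  0-simplices (8): [0], [1], [2], [3], [4], [5], [6], [7]
  1-simplices (11): [0,1], [0,6], [1,5], [2,3], [2,6], [3,5], [3,6], [3,7], [4,5], [5,6], [5,7]
  2-simplices (3): [2,3,6], [3,5,6], [3,5,7]

Hence C_0 ≅ Z^8, C_1 ≅ Z^11, C_2 ≅ Z^3.

Boundary ∂_1: C_1 → C_0 sends each edge [p,q] (with p < q) to q − p. For instance
  ∂[2,3] = [3] − [2].
As a 8×11 matrix over Z this has rank 7, with invariant factors (1,1,1,1,1,1,1).

Boundary ∂_2: C_2 → C_1 maps a triangle to the signed sum of its edges. For instance
  ∂[3,5,7] = [5,7] − [3,7] + [3,5],
  ∂[2,3,6] = [3,6] − [2,6] + [2,3].
As a 11×3 matrix over Z this has rank 3, with invariant factors (1,1,1).

Computing H_k = (kernel of ∂_k) / (image of ∂_{k+1}):

  H_1: rank ker ∂_1 − rank ∂_2 = (11 − 7) − 3 = 1, and the invariant factors of ∂_2 are all 1, so H_1 = Z.

H_1 = Z.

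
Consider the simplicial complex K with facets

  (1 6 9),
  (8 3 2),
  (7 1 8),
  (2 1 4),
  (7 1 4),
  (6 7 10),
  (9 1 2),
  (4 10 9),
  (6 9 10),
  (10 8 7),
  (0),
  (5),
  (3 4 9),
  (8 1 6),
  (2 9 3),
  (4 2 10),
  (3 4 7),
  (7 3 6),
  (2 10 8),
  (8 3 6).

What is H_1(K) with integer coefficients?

H_1 ≅ Z ⊕ Z_2.

We work with the vertex ordering 0 < 1 < 2 < 3 < 4 < 5 < 6 < 7 < 8 < 9 < 10. The simplices of K, each written with vertices in increasing order, are:

  0-simplices (11): [0], [1], [2], [3], [4], [5], [6], [7], [8], [9], [10]
  1-simplices (27): (27 of them)
  2-simplices (18): (18 of them)

giving chain groups C_0 ≅ Z^11, C_1 ≅ Z^27, C_2 ≅ Z^18.

The boundary map ∂_1: C_1 → C_0 is given by ∂[p,q] = [q] − [p]. For instance
  ∂[2,8] = [8] − [2].
The resulting 11×27 matrix has rank 8, and its Smith normal form has invariant factors (1,1,1,1,1,1,1,1).

Boundary ∂_2: C_2 → C_1 acts by ∂[p,q,r] = [q,r] − [p,r] + [p,q]. For instance
  ∂[2,3,9] = [3,9] − [2,9] + [2,3],
  ∂[7,8,10] = [8,10] − [7,10] + [7,8].
The resulting 27×18 matrix has rank 18, and its Smith normal form has invariant factors (1,1,1,1,1,1,1,1,1,1,1,1,1,1,1,1,1,2).

Reading off H_k = ker ∂_k / im ∂_{k+1}:

  H_1: rank ker ∂_1 − rank ∂_2 = (27 − 8) − 18 = 1, and ∂_2 has invariant factor 2 > 1, so H_1 = Z ⊕ Z_2.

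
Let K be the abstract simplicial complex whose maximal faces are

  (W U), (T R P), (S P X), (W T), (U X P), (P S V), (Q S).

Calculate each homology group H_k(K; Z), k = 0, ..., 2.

Order the vertices as P < Q < R < S < T < U < V < W < X. Listing each simplex with vertices in this order, K has dimension 2 with simplices:

  0-simplices (9): P, Q, R, S, T, U, V, W, X
  1-simplices (13): PR, PS, PT, PU, PV, PX, QS, RT, SV, SX, TW, UW, UX
  2-simplices (4): PRT, PSV, PSX, PUX

so the chain groups are C_0 ≅ Z^9, C_1 ≅ Z^13, C_2 ≅ Z^4.

Boundary ∂_1: C_1 → C_0 is given by ∂[p,q] = [q] − [p]. For instance
  ∂PT = T − P.
The resulting 9×13 matrix has rank 8, and its Smith normal form has invariant factors (1,1,1,1,1,1,1,1).

The boundary map ∂_2: C_2 → C_1 sends each 2-simplex [p,q,r] to [q,r] − [p,r] + [p,q]. For instance
  ∂PSV = SV − PV + PS,
  ∂PSX = SX − PX + PS.
As a 13×4 matrix over Z this has rank 4, with invariant factors (1,1,1,1).

Reading off H_k = ker ∂_k / im ∂_{k+1}:

  H_0: rank C_0 − rank ∂_1 = 9 − 8 = 1, and the invariant factors of ∂_1 are all 1, so H_0 = Z.
  H_1: rank ker ∂_1 − rank ∂_2 = (13 − 8) − 4 = 1, and the invariant factors of ∂_2 are all 1, so H_1 = Z.
  H_2: rank ker ∂_2 − rank ∂_3 = (4 − 4) − 0 = 0, and there is no ∂_3, so H_2 = 0.

As a check, the Euler characteristic is 9 − 13 + 4 = 0, which agrees with 1 − 1 + 0 = 0.

H_0 = Z,  H_1 = Z,  H_2 = 0.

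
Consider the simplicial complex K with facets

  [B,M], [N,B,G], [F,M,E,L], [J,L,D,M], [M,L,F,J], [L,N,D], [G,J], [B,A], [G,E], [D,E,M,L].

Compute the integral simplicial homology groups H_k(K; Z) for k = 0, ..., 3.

Take the total order A < B < D < E < F < G < J < L < M < N on the vertex set. Then K (dimension 3) consists of the simplices:

  0-simplices (10): A, B, D, E, F, G, J, L, M, N
  1-simplices (22): AB, BG, BM, BN, DE, DJ, DL, DM, DN, EF, EG, EL, EM, FJ, FL, FM, GJ, GN, JL, JM, LM, LN
  2-simplices (14): BGN, DEL, DEM, DJL, DJM, DLM, DLN, EFL, EFM, ELM, FJL, FJM, FLM, JLM
  3-simplices (4): DELM, DJLM, EFLM, FJLM

giving chain groups C_0 ≅ Z^10, C_1 ≅ Z^22, C_2 ≅ Z^14, C_3 ≅ Z^4.

∂_1: C_1 → C_0 maps an edge to its endpoints' difference, ∂[p,q] = q − p.
The resulting 10×22 matrix has rank 9, and its Smith normal form has invariant factors (1,1,1,1,1,1,1,1,1).

The boundary map ∂_2: C_2 → C_1 acts by ∂[p,q,r] = [q,r] − [p,r] + [p,q]. For instance
  ∂DEL = EL − DL + DE,
  ∂FLM = LM − FM + FL.
The resulting 22×14 matrix has rank 10, and its Smith normal form has invariant factors (1,1,1,1,1,1,1,1,1,1).

∂_3: C_3 → C_2 sends each 3-simplex σ to the alternating sum Σ_i (−1)^i (σ with its i-th vertex removed). For instance
  ∂DJLM = JLM − DLM + DJM − DJL,
  ∂DELM = ELM − DLM + DEM − DEL.
The 14×4 boundary matrix has rank 4 and Smith normal form diag(1,1,1,1).

From H_k ≅ ker(∂_k) / im(∂_{k+1}) we obtain:

  H_0: rank C_0 − rank ∂_1 = 10 − 9 = 1, and the invariant factors of ∂_1 are all 1, so H_0 ≅ Z.
  H_1: rank ker ∂_1 − rank ∂_2 = (22 − 9) − 10 = 3, and the invariant factors of ∂_2 are all 1, so H_1 ≅ Z^3.
  H_2: rank ker ∂_2 − rank ∂_3 = (14 − 10) − 4 = 0, and the invariant factors of ∂_3 are all 1, so H_2 ≅ 0.
  H_3: rank ker ∂_3 − rank ∂_4 = (4 − 4) − 0 = 0, and there is no ∂_4, so H_3 ≅ 0.

As a check, the Euler characteristic is 10 − 22 + 14 − 4 = -2, which agrees with 1 − 3 + 0 − 0 = -2.

H_0 = Z,  H_1 = Z^3,  H_2 = 0,  H_3 = 0.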